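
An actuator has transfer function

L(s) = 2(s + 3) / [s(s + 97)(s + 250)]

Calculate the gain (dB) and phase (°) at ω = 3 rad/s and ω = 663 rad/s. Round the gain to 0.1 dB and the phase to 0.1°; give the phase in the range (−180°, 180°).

At s = jω = j3:
zero (s+3): 3 + j3 → |·| = √(3²+3²) = √18 ≈ 4.2426, ∠ = arctan(3/3) ≈ 45.00°
pole (s+97): 97 + j3 → |·| = √(97²+3²) = √9418 ≈ 97.046, ∠ = arctan(3/97) ≈ 1.77°
pole (s+250): 250 + j3 → |·| = √(250²+3²) = √62509 ≈ 250.02, ∠ = arctan(3/250) ≈ 0.69°
pole at origin: |s| = 3, ∠ = 90.00° (in denominator)
|L| = 2 · 4.2426 / 72790 ≈ 0.00011657
Gain = 20 log₁₀(0.00011657) ≈ -78.67 dB
∠L = 45.00° − 92.46° = -47.46°

At s = jω = j663:
zero (s+3): 3 + j663 → |·| = √(3²+663²) = √439578 ≈ 663.01, ∠ = arctan(663/3) ≈ 89.74°
pole (s+97): 97 + j663 → |·| = √(97²+663²) = √448978 ≈ 670.06, ∠ = arctan(663/97) ≈ 81.68°
pole (s+250): 250 + j663 → |·| = √(250²+663²) = √502069 ≈ 708.57, ∠ = arctan(663/250) ≈ 69.34°
pole at origin: |s| = 663, ∠ = 90.00° (in denominator)
|L| = 2 · 663.01 / 3.1478e+08 ≈ 4.2125e-06
Gain = 20 log₁₀(4.2125e-06) ≈ -107.51 dB
∠L = 89.74° − 241.02° = -151.28°

ω = 3: -78.7 dB, -47.5°; ω = 663: -107.5 dB, -151.3°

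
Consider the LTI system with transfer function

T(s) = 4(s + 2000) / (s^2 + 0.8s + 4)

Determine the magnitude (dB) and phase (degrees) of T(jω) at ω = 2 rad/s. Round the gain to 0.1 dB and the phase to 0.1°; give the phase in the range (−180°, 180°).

74.0 dB, -89.9°

At s = jω = j2:
zero (s+2000): 2000 + j2 → |·| = √(2000²+2²) = √4000004 ≈ 2000, ∠ = arctan(2/2000) ≈ 0.06°
quadratic: (j2)² + 0.8·j2 + 4 = 0 + j1.6 → |·| ≈ 1.6, ∠ ≈ 90.00°
|T| = 4 · 2000 / 1.6 ≈ 5000
Gain = 20 log₁₀(5000) ≈ 73.98 dB
∠T = 0.06° − 90.00° = -89.94°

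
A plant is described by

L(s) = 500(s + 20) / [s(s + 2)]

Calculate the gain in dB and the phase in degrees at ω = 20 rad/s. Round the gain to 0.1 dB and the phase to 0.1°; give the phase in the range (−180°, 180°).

At s = jω = j20:
zero (s+20): 20 + j20 → |·| = √(20²+20²) = √800 ≈ 28.284, ∠ = arctan(20/20) ≈ 45.00°
pole (s+2): 2 + j20 → |·| = √(2²+20²) = √404 ≈ 20.1, ∠ = arctan(20/2) ≈ 84.29°
pole at origin: |s| = 20, ∠ = 90.00° (in denominator)
|L| = 500 · 28.284 / 402 ≈ 35.179
Gain = 20 log₁₀(35.179) ≈ 30.93 dB
∠L = 45.00° − 174.29° = -129.29°

30.9 dB, -129.3°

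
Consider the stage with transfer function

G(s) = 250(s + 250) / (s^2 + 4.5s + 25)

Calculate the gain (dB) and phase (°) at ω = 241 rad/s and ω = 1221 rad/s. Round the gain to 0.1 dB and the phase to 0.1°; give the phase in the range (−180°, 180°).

ω = 241: 3.5 dB, -135.0°; ω = 1221: -13.6 dB, -101.4°

At s = jω = j241:
zero (s+250): 250 + j241 → |·| = √(250²+241²) = √120581 ≈ 347.25, ∠ = arctan(241/250) ≈ 43.95°
quadratic: (j241)² + 4.5·j241 + 25 = -58056 + j1084.5 → |·| ≈ 58066, ∠ ≈ 178.93°
|G| = 250 · 347.25 / 58066 ≈ 1.4951
Gain = 20 log₁₀(1.4951) ≈ 3.49 dB
∠G = 43.95° − 178.93° = -134.98°

At s = jω = j1221:
zero (s+250): 250 + j1221 → |·| = √(250²+1221²) = √1553341 ≈ 1246.3, ∠ = arctan(1221/250) ≈ 78.43°
quadratic: (j1221)² + 4.5·j1221 + 25 = -1490816 + j5494.5 → |·| ≈ 1.4908e+06, ∠ ≈ 179.79°
|G| = 250 · 1246.3 / 1.4908e+06 ≈ 0.209
Gain = 20 log₁₀(0.209) ≈ -13.60 dB
∠G = 78.43° − 179.79° = -101.36°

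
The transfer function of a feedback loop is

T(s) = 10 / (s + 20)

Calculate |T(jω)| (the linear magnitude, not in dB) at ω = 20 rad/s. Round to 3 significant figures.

Substitute s = j20:
Numerator: 10 = 10 + j0
Denominator: (j20) + 20 = 20 + j20
|N| = √(10² + 0²) ≈ 10, ∠N ≈ 0.00°
|D| = √(20² + 20²) ≈ 28.284, ∠D ≈ 45.00°
|T| = 10 / 28.284 ≈ 0.35356

0.354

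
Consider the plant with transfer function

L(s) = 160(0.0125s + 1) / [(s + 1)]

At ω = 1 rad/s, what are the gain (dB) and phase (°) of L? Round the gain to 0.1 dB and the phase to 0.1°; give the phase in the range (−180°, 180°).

41.1 dB, -44.3°

At ω = 1 rad/s:
zero (1 + j1·0.0125) = 1 + j0.0125 → |·| ≈ 1.0001, ∠ ≈ 0.72°
pole (1 + j1·1) = 1 + j1 → |·| ≈ 1.4142, ∠ ≈ 45.00°
|L| = 160 · 1.0001 / (1.4142) ≈ 113.15
Gain = 20 log₁₀(113.15) ≈ 41.07 dB
∠L = (0.72°) − (45.00°) = -44.28°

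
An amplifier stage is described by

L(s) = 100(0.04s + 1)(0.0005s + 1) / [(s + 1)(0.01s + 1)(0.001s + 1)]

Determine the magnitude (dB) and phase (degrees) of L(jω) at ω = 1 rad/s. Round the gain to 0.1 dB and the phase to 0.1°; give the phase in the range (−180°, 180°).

37.0 dB, -43.3°

At ω = 1 rad/s:
zero (1 + j1·0.04) = 1 + j0.04 → |·| ≈ 1.0008, ∠ ≈ 2.29°
zero (1 + j1·0.0005) = 1 + j0.0005 → |·| ≈ 1, ∠ ≈ 0.03°
pole (1 + j1·1) = 1 + j1 → |·| ≈ 1.4142, ∠ ≈ 45.00°
pole (1 + j1·0.01) = 1 + j0.01 → |·| ≈ 1, ∠ ≈ 0.57°
pole (1 + j1·0.001) = 1 + j0.001 → |·| ≈ 1, ∠ ≈ 0.06°
|L| = 100 · 1.0008 · 1 / (1.4142 · 1 · 1) ≈ 70.768
Gain = 20 log₁₀(70.768) ≈ 37.00 dB
∠L = (2.29° + 0.03°) − (45.00° + 0.57° + 0.06°) = -43.31°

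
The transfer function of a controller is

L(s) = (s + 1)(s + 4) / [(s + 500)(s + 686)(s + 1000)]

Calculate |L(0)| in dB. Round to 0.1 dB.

L(0) = 1·1·4 / (500·686·1000) ≈ 1.1662e-08
20 log₁₀(1.1662e-08) ≈ -158.66 dB

-158.7 dB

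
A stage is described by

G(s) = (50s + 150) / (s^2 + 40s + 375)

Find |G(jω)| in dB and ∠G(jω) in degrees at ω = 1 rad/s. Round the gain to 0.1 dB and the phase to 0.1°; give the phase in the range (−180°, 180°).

Substitute s = j1:
Numerator: 50(j1) + 150 = 150 + j50
Denominator: (j1)^2 + 40(j1) + 375 = 374 + j40
|N| = √(150² + 50²) ≈ 158.11, ∠N ≈ 18.43°
|D| = √(374² + 40²) ≈ 376.13, ∠D ≈ 6.10°
|G| = 158.11 / 376.13 ≈ 0.42036
Gain = 20 log₁₀(0.42036) ≈ -7.53 dB
∠G = 18.43° − 6.10° = 12.33°

-7.5 dB, 12.3°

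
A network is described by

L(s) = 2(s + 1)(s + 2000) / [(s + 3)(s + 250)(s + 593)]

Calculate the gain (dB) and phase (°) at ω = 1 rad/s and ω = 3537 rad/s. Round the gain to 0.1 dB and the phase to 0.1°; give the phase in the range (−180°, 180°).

ω = 1: -38.4 dB, 26.3°; ω = 3537: -63.9 dB, -105.9°

At s = jω = j1:
zero (s+1): 1 + j1 → |·| = √(1²+1²) = √2 ≈ 1.4142, ∠ = arctan(1/1) ≈ 45.00°
zero (s+2000): 2000 + j1 → |·| = √(2000²+1²) = √4000001 ≈ 2000, ∠ = arctan(1/2000) ≈ 0.03°
pole (s+3): 3 + j1 → |·| = √(3²+1²) = √10 ≈ 3.1623, ∠ = arctan(1/3) ≈ 18.43°
pole (s+250): 250 + j1 → |·| = √(250²+1²) = √62501 ≈ 250, ∠ = arctan(1/250) ≈ 0.23°
pole (s+593): 593 + j1 → |·| = √(593²+1²) = √351650 ≈ 593, ∠ = arctan(1/593) ≈ 0.10°
|L| = 2 · 2828.4 / 4.6881e+05 ≈ 0.012066
Gain = 20 log₁₀(0.012066) ≈ -38.37 dB
∠L = 45.03° − 18.76° = 26.27°

At s = jω = j3537:
zero (s+1): 1 + j3537 → |·| = √(1²+3537²) = √12510370 ≈ 3537, ∠ = arctan(3537/1) ≈ 89.98°
zero (s+2000): 2000 + j3537 → |·| = √(2000²+3537²) = √16510369 ≈ 4063.3, ∠ = arctan(3537/2000) ≈ 60.51°
pole (s+3): 3 + j3537 → |·| = √(3²+3537²) = √12510378 ≈ 3537, ∠ = arctan(3537/3) ≈ 89.95°
pole (s+250): 250 + j3537 → |·| = √(250²+3537²) = √12572869 ≈ 3545.8, ∠ = arctan(3537/250) ≈ 85.96°
pole (s+593): 593 + j3537 → |·| = √(593²+3537²) = √12862018 ≈ 3586.4, ∠ = arctan(3537/593) ≈ 80.48°
|L| = 2 · 1.4372e+07 / 4.4979e+10 ≈ 0.00063905
Gain = 20 log₁₀(0.00063905) ≈ -63.89 dB
∠L = 150.49° − 256.39° = -105.90°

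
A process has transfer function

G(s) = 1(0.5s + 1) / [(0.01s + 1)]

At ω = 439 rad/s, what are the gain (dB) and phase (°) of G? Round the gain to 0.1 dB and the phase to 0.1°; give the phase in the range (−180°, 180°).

33.8 dB, 12.6°

At ω = 439 rad/s:
zero (1 + j439·0.5) = 1 + j219.5 → |·| ≈ 219.5, ∠ ≈ 89.74°
pole (1 + j439·0.01) = 1 + j4.39 → |·| ≈ 4.5025, ∠ ≈ 77.17°
|G| = 1 · 219.5 / (4.5025) ≈ 48.751
Gain = 20 log₁₀(48.751) ≈ 33.76 dB
∠G = (89.74°) − (77.17°) = 12.57°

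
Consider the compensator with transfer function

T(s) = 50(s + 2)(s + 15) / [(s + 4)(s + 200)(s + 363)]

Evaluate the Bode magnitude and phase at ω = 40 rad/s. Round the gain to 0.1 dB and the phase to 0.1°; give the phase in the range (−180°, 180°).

-30.9 dB, 54.7°

At s = jω = j40:
zero (s+2): 2 + j40 → |·| = √(2²+40²) = √1604 ≈ 40.05, ∠ = arctan(40/2) ≈ 87.14°
zero (s+15): 15 + j40 → |·| = √(15²+40²) = √1825 ≈ 42.72, ∠ = arctan(40/15) ≈ 69.44°
pole (s+4): 4 + j40 → |·| = √(4²+40²) = √1616 ≈ 40.2, ∠ = arctan(40/4) ≈ 84.29°
pole (s+200): 200 + j40 → |·| = √(200²+40²) = √41600 ≈ 203.96, ∠ = arctan(40/200) ≈ 11.31°
pole (s+363): 363 + j40 → |·| = √(363²+40²) = √133369 ≈ 365.2, ∠ = arctan(40/363) ≈ 6.29°
|T| = 50 · 1710.9 / 2.9943e+06 ≈ 0.028569
Gain = 20 log₁₀(0.028569) ≈ -30.88 dB
∠T = 156.58° − 101.89° = 54.69°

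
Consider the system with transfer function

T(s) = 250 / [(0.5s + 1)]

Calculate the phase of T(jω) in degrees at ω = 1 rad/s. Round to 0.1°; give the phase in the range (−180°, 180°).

-26.6°

At ω = 1 rad/s:
pole (1 + j1·0.5) = 1 + j0.5 → |·| ≈ 1.118, ∠ ≈ 26.57°
∠T = (0°) − (26.57°) = -26.57°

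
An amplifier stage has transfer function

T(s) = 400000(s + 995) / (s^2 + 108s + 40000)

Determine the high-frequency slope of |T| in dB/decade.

-20 dB/decade

Each pole contributes −20 dB/decade at high frequency; each zero contributes +20 dB/decade.
Net: 1 zero(s) − 2 pole(s) → -20 dB/decade.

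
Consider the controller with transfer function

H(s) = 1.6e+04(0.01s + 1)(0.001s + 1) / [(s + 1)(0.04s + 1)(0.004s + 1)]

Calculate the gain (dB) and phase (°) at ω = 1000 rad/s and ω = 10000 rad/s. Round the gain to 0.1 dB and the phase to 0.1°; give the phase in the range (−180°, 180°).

ω = 1000: 2.8 dB, -125.2°; ω = 10000: -20.0 dB, -94.7°

At ω = 1000 rad/s:
zero (1 + j1000·0.01) = 1 + j10 → |·| ≈ 10.05, ∠ ≈ 84.29°
zero (1 + j1000·0.001) = 1 + j1 → |·| ≈ 1.4142, ∠ ≈ 45.00°
pole (1 + j1000·1) = 1 + j1000 → |·| ≈ 1000, ∠ ≈ 89.94°
pole (1 + j1000·0.04) = 1 + j40 → |·| ≈ 40.012, ∠ ≈ 88.57°
pole (1 + j1000·0.004) = 1 + j4 → |·| ≈ 4.1231, ∠ ≈ 75.96°
|H| = 1.6e+04 · 10.05 · 1.4142 / (1000 · 40.012 · 4.1231) ≈ 1.3784
Gain = 20 log₁₀(1.3784) ≈ 2.79 dB
∠H = (84.29° + 45.00°) − (89.94° + 88.57° + 75.96°) = -125.18°

At ω = 10000 rad/s:
zero (1 + j10000·0.01) = 1 + j100 → |·| ≈ 100, ∠ ≈ 89.43°
zero (1 + j10000·0.001) = 1 + j10 → |·| ≈ 10.05, ∠ ≈ 84.29°
pole (1 + j10000·1) = 1 + j10000 → |·| ≈ 10000, ∠ ≈ 89.99°
pole (1 + j10000·0.04) = 1 + j400 → |·| ≈ 400, ∠ ≈ 89.86°
pole (1 + j10000·0.004) = 1 + j40 → |·| ≈ 40.012, ∠ ≈ 88.57°
|H| = 1.6e+04 · 100 · 10.05 / (10000 · 400 · 40.012) ≈ 0.10047
Gain = 20 log₁₀(0.10047) ≈ -19.96 dB
∠H = (89.43° + 84.29°) − (89.99° + 89.86° + 88.57°) = -94.70°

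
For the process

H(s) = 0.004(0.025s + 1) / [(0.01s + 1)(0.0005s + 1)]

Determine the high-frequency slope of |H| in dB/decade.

Each pole contributes −20 dB/decade at high frequency; each zero contributes +20 dB/decade.
Net: 1 zero(s) − 2 pole(s) → -20 dB/decade.

-20 dB/decade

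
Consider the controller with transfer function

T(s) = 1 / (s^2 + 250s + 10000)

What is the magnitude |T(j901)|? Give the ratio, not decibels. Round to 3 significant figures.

1.20e-06

Substitute s = j901:
Numerator: 1 = 1 + j0
Denominator: (j901)^2 + 250(j901) + 10000 = -801801 + j225250
|N| = √(1² + 0²) ≈ 1, ∠N ≈ 0.00°
|D| = √(801801² + 225250²) ≈ 8.3284e+05, ∠D ≈ 164.31°
|T| = 1 / 8.3284e+05 ≈ 1.2007e-06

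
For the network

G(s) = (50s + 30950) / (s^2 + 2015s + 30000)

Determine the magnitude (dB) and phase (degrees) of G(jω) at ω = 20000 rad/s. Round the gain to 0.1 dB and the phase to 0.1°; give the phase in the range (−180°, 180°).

-52.1 dB, -86.0°

Substitute s = j20000:
Numerator: 50(j20000) + 30950 = 30950 + j1000000
Denominator: (j20000)^2 + 2015(j20000) + 30000 = -399970000 + j40300000
|N| = √(30950² + 1000000²) ≈ 1.0005e+06, ∠N ≈ 88.23°
|D| = √(399970000² + 40300000²) ≈ 4.02e+08, ∠D ≈ 174.25°
|G| = 1.0005e+06 / 4.02e+08 ≈ 0.0024888
Gain = 20 log₁₀(0.0024888) ≈ -52.08 dB
∠G = 88.23° − 174.25° = -86.02°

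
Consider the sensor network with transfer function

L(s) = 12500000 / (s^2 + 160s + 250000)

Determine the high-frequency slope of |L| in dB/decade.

-40 dB/decade

Each pole contributes −20 dB/decade at high frequency; each zero contributes +20 dB/decade.
Net: 0 zero(s) − 2 pole(s) → -40 dB/decade.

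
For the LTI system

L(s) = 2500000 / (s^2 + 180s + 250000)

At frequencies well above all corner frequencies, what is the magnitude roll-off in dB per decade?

-40 dB/decade

Each pole contributes −20 dB/decade at high frequency; each zero contributes +20 dB/decade.
Net: 0 zero(s) − 2 pole(s) → -40 dB/decade.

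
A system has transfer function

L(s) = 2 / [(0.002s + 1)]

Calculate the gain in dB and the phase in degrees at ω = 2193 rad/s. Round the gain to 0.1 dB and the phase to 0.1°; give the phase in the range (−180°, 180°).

-7.0 dB, -77.2°

At ω = 2193 rad/s:
pole (1 + j2193·0.002) = 1 + j4.386 → |·| ≈ 4.4986, ∠ ≈ 77.16°
|L| = 2 · 1 / (4.4986) ≈ 0.44458
Gain = 20 log₁₀(0.44458) ≈ -7.04 dB
∠L = (0°) − (77.16°) = -77.16°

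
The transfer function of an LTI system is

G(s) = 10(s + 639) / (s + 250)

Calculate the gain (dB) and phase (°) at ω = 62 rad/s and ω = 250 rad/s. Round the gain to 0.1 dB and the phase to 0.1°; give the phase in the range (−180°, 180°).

At s = jω = j62:
zero (s+639): 639 + j62 → |·| = √(639²+62²) = √412165 ≈ 642, ∠ = arctan(62/639) ≈ 5.54°
pole (s+250): 250 + j62 → |·| = √(250²+62²) = √66344 ≈ 257.57, ∠ = arctan(62/250) ≈ 13.93°
|G| = 10 · 642 / 257.57 ≈ 24.925
Gain = 20 log₁₀(24.925) ≈ 27.93 dB
∠G = 5.54° − 13.93° = -8.39°

At s = jω = j250:
zero (s+639): 639 + j250 → |·| = √(639²+250²) = √470821 ≈ 686.16, ∠ = arctan(250/639) ≈ 21.37°
pole (s+250): 250 + j250 → |·| = √(250²+250²) = √125000 ≈ 353.55, ∠ = arctan(250/250) ≈ 45.00°
|G| = 10 · 686.16 / 353.55 ≈ 19.408
Gain = 20 log₁₀(19.408) ≈ 25.76 dB
∠G = 21.37° − 45.00° = -23.63°

ω = 62: 27.9 dB, -8.4°; ω = 250: 25.8 dB, -23.6°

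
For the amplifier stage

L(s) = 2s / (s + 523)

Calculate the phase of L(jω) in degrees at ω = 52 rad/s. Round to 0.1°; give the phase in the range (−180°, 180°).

84.3°

At s = jω = j52:
zero at origin: s = j52 → |·| = 52, ∠ = 90.00°
pole (s+523): 523 + j52 → |·| = √(523²+52²) = √276233 ≈ 525.58, ∠ = arctan(52/523) ≈ 5.68°
∠L = 90.00° − 5.68° = 84.32°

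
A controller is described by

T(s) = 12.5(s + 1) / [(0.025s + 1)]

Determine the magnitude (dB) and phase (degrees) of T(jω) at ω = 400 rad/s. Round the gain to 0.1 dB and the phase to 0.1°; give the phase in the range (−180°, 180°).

53.9 dB, 5.6°

At ω = 400 rad/s:
zero (1 + j400·1) = 1 + j400 → |·| ≈ 400, ∠ ≈ 89.86°
pole (1 + j400·0.025) = 1 + j10 → |·| ≈ 10.05, ∠ ≈ 84.29°
|T| = 12.5 · 400 / (10.05) ≈ 497.51
Gain = 20 log₁₀(497.51) ≈ 53.94 dB
∠T = (89.86°) − (84.29°) = 5.57°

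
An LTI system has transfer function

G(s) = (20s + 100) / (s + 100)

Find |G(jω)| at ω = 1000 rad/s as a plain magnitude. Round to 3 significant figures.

Substitute s = j1000:
Numerator: 20(j1000) + 100 = 100 + j20000
Denominator: (j1000) + 100 = 100 + j1000
|N| = √(100² + 20000²) ≈ 20000, ∠N ≈ 89.71°
|D| = √(100² + 1000²) ≈ 1005, ∠D ≈ 84.29°
|G| = 20000 / 1005 ≈ 19.9

19.9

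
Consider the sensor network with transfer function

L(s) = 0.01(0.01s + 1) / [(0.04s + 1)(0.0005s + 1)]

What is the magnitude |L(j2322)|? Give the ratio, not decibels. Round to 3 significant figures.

0.00163

At ω = 2322 rad/s:
zero (1 + j2322·0.01) = 1 + j23.22 → |·| ≈ 23.242, ∠ ≈ 87.53°
pole (1 + j2322·0.04) = 1 + j92.88 → |·| ≈ 92.885, ∠ ≈ 89.38°
pole (1 + j2322·0.0005) = 1 + j1.161 → |·| ≈ 1.5323, ∠ ≈ 49.26°
|L| = 0.01 · 23.242 / (92.885 · 1.5323) ≈ 0.001633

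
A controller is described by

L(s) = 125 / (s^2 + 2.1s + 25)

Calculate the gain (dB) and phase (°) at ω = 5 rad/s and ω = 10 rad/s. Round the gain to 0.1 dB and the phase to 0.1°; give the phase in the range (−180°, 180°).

ω = 5: 21.5 dB, -90.0°; ω = 10: 4.1 dB, -164.4°

At s = jω = j5:
quadratic: (j5)² + 2.1·j5 + 25 = 0 + j10.5 → |·| ≈ 10.5, ∠ ≈ 90.00°
|L| = 125 / 10.5 ≈ 11.905
Gain = 20 log₁₀(11.905) ≈ 21.51 dB
∠L = 0.00° − 90.00° = -90.00°

At s = jω = j10:
quadratic: (j10)² + 2.1·j10 + 25 = -75 + j21 → |·| ≈ 77.885, ∠ ≈ 164.36°
|L| = 125 / 77.885 ≈ 1.6049
Gain = 20 log₁₀(1.6049) ≈ 4.11 dB
∠L = 0.00° − 164.36° = -164.36°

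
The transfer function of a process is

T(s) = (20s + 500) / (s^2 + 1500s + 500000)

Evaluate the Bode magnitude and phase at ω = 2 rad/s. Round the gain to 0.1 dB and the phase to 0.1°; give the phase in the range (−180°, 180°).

Substitute s = j2:
Numerator: 20(j2) + 500 = 500 + j40
Denominator: (j2)^2 + 1500(j2) + 500000 = 499996 + j3000
|N| = √(500² + 40²) ≈ 501.6, ∠N ≈ 4.57°
|D| = √(499996² + 3000²) ≈ 5e+05, ∠D ≈ 0.34°
|T| = 501.6 / 5e+05 ≈ 0.0010032
Gain = 20 log₁₀(0.0010032) ≈ -59.97 dB
∠T = 4.57° − 0.34° = 4.23°

-60.0 dB, 4.2°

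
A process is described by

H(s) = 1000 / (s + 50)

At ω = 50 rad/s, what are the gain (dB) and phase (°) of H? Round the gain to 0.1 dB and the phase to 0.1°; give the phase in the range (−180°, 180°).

Substitute s = j50:
Numerator: 1000 = 1000 + j0
Denominator: (j50) + 50 = 50 + j50
|N| = √(1000² + 0²) ≈ 1000, ∠N ≈ 0.00°
|D| = √(50² + 50²) ≈ 70.711, ∠D ≈ 45.00°
|H| = 1000 / 70.711 ≈ 14.142
Gain = 20 log₁₀(14.142) ≈ 23.01 dB
∠H = 0.00° − 45.00° = -45.00°

23.0 dB, -45.0°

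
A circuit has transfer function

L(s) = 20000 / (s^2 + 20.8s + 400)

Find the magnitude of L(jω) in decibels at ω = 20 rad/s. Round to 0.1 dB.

33.6 dB

At s = jω = j20:
quadratic: (j20)² + 20.8·j20 + 400 = 0 + j416 → |·| ≈ 416, ∠ ≈ 90.00°
|L| = 20000 / 416 ≈ 48.077
Gain = 20 log₁₀(48.077) ≈ 33.64 dB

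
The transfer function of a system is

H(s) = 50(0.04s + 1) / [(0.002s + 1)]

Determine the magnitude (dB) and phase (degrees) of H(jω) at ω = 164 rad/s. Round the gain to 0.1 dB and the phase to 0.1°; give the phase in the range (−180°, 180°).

50.0 dB, 63.2°

At ω = 164 rad/s:
zero (1 + j164·0.04) = 1 + j6.56 → |·| ≈ 6.6358, ∠ ≈ 81.33°
pole (1 + j164·0.002) = 1 + j0.328 → |·| ≈ 1.0524, ∠ ≈ 18.16°
|H| = 50 · 6.6358 / (1.0524) ≈ 315.27
Gain = 20 log₁₀(315.27) ≈ 49.97 dB
∠H = (81.33°) − (18.16°) = 63.17°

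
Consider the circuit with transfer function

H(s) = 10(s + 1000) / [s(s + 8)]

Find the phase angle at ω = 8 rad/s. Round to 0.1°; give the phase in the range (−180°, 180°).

At s = jω = j8:
zero (s+1000): 1000 + j8 → |·| = √(1000²+8²) = √1000064 ≈ 1000, ∠ = arctan(8/1000) ≈ 0.46°
pole (s+8): 8 + j8 → |·| = √(8²+8²) = √128 ≈ 11.314, ∠ = arctan(8/8) ≈ 45.00°
pole at origin: |s| = 8, ∠ = 90.00° (in denominator)
∠H = 0.46° − 135.00° = -134.54°

-134.5°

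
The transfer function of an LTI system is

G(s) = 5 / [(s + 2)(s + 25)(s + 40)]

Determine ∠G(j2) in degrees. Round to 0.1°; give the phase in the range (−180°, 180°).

-52.4°

At s = jω = j2:
pole (s+2): 2 + j2 → |·| = √(2²+2²) = √8 ≈ 2.8284, ∠ = arctan(2/2) ≈ 45.00°
pole (s+25): 25 + j2 → |·| = √(25²+2²) = √629 ≈ 25.08, ∠ = arctan(2/25) ≈ 4.57°
pole (s+40): 40 + j2 → |·| = √(40²+2²) = √1604 ≈ 40.05, ∠ = arctan(2/40) ≈ 2.86°
∠G = 0.00° − 52.43° = -52.43°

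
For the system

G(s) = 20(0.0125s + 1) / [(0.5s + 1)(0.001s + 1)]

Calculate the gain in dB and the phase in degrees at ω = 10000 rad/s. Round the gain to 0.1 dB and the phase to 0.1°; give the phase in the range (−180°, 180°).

-26.1 dB, -84.7°

At ω = 10000 rad/s:
zero (1 + j10000·0.0125) = 1 + j125 → |·| ≈ 125, ∠ ≈ 89.54°
pole (1 + j10000·0.5) = 1 + j5000 → |·| ≈ 5000, ∠ ≈ 89.99°
pole (1 + j10000·0.001) = 1 + j10 → |·| ≈ 10.05, ∠ ≈ 84.29°
|G| = 20 · 125 / (5000 · 10.05) ≈ 0.049751
Gain = 20 log₁₀(0.049751) ≈ -26.06 dB
∠G = (89.54°) − (89.99° + 84.29°) = -84.74°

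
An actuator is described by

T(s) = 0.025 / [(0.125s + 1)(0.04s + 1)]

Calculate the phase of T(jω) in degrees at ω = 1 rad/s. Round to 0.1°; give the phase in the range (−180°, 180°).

-9.4°

At ω = 1 rad/s:
pole (1 + j1·0.125) = 1 + j0.125 → |·| ≈ 1.0078, ∠ ≈ 7.13°
pole (1 + j1·0.04) = 1 + j0.04 → |·| ≈ 1.0008, ∠ ≈ 2.29°
∠T = (0°) − (7.13° + 2.29°) = -9.42°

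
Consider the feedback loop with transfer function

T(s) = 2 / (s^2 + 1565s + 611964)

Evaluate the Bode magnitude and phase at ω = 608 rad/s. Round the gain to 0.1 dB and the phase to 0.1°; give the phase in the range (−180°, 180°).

Substitute s = j608:
Numerator: 2 = 2 + j0
Denominator: (j608)^2 + 1565(j608) + 611964 = 242300 + j951520
|N| = √(2² + 0²) ≈ 2, ∠N ≈ 0.00°
|D| = √(242300² + 951520²) ≈ 9.8189e+05, ∠D ≈ 75.71°
|T| = 2 / 9.8189e+05 ≈ 2.0369e-06
Gain = 20 log₁₀(2.0369e-06) ≈ -113.82 dB
∠T = 0.00° − 75.71° = -75.71°

-113.8 dB, -75.7°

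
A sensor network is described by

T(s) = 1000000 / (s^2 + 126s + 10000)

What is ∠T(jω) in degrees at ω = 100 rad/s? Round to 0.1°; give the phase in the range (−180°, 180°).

-90.0°

At s = jω = j100:
quadratic: (j100)² + 126·j100 + 10000 = 0 + j12600 → |·| ≈ 12600, ∠ ≈ 90.00°
∠T = 0.00° − 90.00° = -90.00°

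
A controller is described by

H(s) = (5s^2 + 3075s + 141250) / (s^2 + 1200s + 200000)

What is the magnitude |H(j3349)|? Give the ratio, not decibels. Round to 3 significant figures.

4.85

Substitute s = j3349:
Numerator: 5(j3349)^2 + 3075(j3349) + 141250 = -55937755 + j10298175
Denominator: (j3349)^2 + 1200(j3349) + 200000 = -11015801 + j4018800
|N| = √(55937755² + 10298175²) ≈ 5.6878e+07, ∠N ≈ 169.57°
|D| = √(11015801² + 4018800²) ≈ 1.1726e+07, ∠D ≈ 159.96°
|H| = 5.6878e+07 / 1.1726e+07 ≈ 4.8506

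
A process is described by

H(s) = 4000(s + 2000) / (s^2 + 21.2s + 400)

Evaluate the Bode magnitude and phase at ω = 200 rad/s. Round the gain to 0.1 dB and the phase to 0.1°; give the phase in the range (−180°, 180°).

46.1 dB, -168.2°

At s = jω = j200:
zero (s+2000): 2000 + j200 → |·| = √(2000²+200²) = √4040000 ≈ 2010, ∠ = arctan(200/2000) ≈ 5.71°
quadratic: (j200)² + 21.2·j200 + 400 = -39600 + j4240 → |·| ≈ 39826, ∠ ≈ 173.89°
|H| = 4000 · 2010 / 39826 ≈ 201.88
Gain = 20 log₁₀(201.88) ≈ 46.10 dB
∠H = 5.71° − 173.89° = -168.18°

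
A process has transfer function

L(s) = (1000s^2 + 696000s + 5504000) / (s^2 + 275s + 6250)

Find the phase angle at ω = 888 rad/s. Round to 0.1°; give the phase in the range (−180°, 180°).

Substitute s = j888:
Numerator: 1000(j888)^2 + 696000(j888) + 5504000 = -783040000 + j618048000
Denominator: (j888)^2 + 275(j888) + 6250 = -782294 + j244200
|N| = √(783040000² + 618048000²) ≈ 9.9756e+08, ∠N ≈ 141.72°
|D| = √(782294² + 244200²) ≈ 8.1952e+05, ∠D ≈ 162.66°
∠L = 141.72° − 162.66° = -20.94°

-20.9°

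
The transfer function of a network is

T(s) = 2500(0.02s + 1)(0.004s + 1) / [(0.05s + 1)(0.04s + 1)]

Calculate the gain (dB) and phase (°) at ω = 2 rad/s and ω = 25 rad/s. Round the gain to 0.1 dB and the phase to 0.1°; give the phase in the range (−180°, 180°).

At ω = 2 rad/s:
zero (1 + j2·0.02) = 1 + j0.04 → |·| ≈ 1.0008, ∠ ≈ 2.29°
zero (1 + j2·0.004) = 1 + j0.008 → |·| ≈ 1, ∠ ≈ 0.46°
pole (1 + j2·0.05) = 1 + j0.1 → |·| ≈ 1.005, ∠ ≈ 5.71°
pole (1 + j2·0.04) = 1 + j0.08 → |·| ≈ 1.0032, ∠ ≈ 4.57°
|T| = 2500 · 1.0008 · 1 / (1.005 · 1.0032) ≈ 2481.6
Gain = 20 log₁₀(2481.6) ≈ 67.89 dB
∠T = (2.29° + 0.46°) − (5.71° + 4.57°) = -7.53°

At ω = 25 rad/s:
zero (1 + j25·0.02) = 1 + j0.5 → |·| ≈ 1.118, ∠ ≈ 26.57°
zero (1 + j25·0.004) = 1 + j0.1 → |·| ≈ 1.005, ∠ ≈ 5.71°
pole (1 + j25·0.05) = 1 + j1.25 → |·| ≈ 1.6008, ∠ ≈ 51.34°
pole (1 + j25·0.04) = 1 + j1 → |·| ≈ 1.4142, ∠ ≈ 45.00°
|T| = 2500 · 1.118 · 1.005 / (1.6008 · 1.4142) ≈ 1240.8
Gain = 20 log₁₀(1240.8) ≈ 61.87 dB
∠T = (26.57° + 5.71°) − (51.34° + 45.00°) = -64.06°

ω = 2: 67.9 dB, -7.5°; ω = 25: 61.9 dB, -64.1°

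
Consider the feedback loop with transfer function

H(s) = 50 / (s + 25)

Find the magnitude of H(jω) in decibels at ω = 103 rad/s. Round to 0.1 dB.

Substitute s = j103:
Numerator: 50 = 50 + j0
Denominator: (j103) + 25 = 25 + j103
|N| = √(50² + 0²) ≈ 50, ∠N ≈ 0.00°
|D| = √(25² + 103²) ≈ 105.99, ∠D ≈ 76.36°
|H| = 50 / 105.99 ≈ 0.47174
Gain = 20 log₁₀(0.47174) ≈ -6.53 dB

-6.5 dB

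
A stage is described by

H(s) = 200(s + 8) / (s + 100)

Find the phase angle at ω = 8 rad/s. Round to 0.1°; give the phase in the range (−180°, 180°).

40.4°

At s = jω = j8:
zero (s+8): 8 + j8 → |·| = √(8²+8²) = √128 ≈ 11.314, ∠ = arctan(8/8) ≈ 45.00°
pole (s+100): 100 + j8 → |·| = √(100²+8²) = √10064 ≈ 100.32, ∠ = arctan(8/100) ≈ 4.57°
∠H = 45.00° − 4.57° = 40.43°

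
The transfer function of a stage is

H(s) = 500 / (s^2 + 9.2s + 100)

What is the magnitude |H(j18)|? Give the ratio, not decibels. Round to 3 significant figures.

At s = jω = j18:
quadratic: (j18)² + 9.2·j18 + 100 = -224 + j165.6 → |·| ≈ 278.57, ∠ ≈ 143.53°
|H| = 500 / 278.57 ≈ 1.7949

1.79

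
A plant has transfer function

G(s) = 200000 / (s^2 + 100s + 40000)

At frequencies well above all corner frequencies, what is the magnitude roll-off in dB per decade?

Each pole contributes −20 dB/decade at high frequency; each zero contributes +20 dB/decade.
Net: 0 zero(s) − 2 pole(s) → -40 dB/decade.

-40 dB/decade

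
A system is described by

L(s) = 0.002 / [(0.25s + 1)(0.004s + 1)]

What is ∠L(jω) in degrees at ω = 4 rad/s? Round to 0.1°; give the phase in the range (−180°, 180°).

At ω = 4 rad/s:
pole (1 + j4·0.25) = 1 + j1 → |·| ≈ 1.4142, ∠ ≈ 45.00°
pole (1 + j4·0.004) = 1 + j0.016 → |·| ≈ 1.0001, ∠ ≈ 0.92°
∠L = (0°) − (45.00° + 0.92°) = -45.92°

-45.9°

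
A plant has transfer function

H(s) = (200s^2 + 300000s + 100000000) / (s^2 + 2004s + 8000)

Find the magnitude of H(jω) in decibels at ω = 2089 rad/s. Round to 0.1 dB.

Substitute s = j2089:
Numerator: 200(j2089)^2 + 300000(j2089) + 100000000 = -772784200 + j626700000
Denominator: (j2089)^2 + 2004(j2089) + 8000 = -4355921 + j4186356
|N| = √(772784200² + 626700000²) ≈ 9.9496e+08, ∠N ≈ 140.96°
|D| = √(4355921² + 4186356²) ≈ 6.0415e+06, ∠D ≈ 136.14°
|H| = 9.9496e+08 / 6.0415e+06 ≈ 164.69
Gain = 20 log₁₀(164.69) ≈ 44.33 dB

44.3 dB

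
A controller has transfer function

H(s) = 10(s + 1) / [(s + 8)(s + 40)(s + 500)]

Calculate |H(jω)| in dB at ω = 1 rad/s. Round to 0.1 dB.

-81.1 dB

At s = jω = j1:
zero (s+1): 1 + j1 → |·| = √(1²+1²) = √2 ≈ 1.4142, ∠ = arctan(1/1) ≈ 45.00°
pole (s+8): 8 + j1 → |·| = √(8²+1²) = √65 ≈ 8.0623, ∠ = arctan(1/8) ≈ 7.13°
pole (s+40): 40 + j1 → |·| = √(40²+1²) = √1601 ≈ 40.012, ∠ = arctan(1/40) ≈ 1.43°
pole (s+500): 500 + j1 → |·| = √(500²+1²) = √250001 ≈ 500, ∠ = arctan(1/500) ≈ 0.11°
|H| = 10 · 1.4142 / 1.6129e+05 ≈ 8.7681e-05
Gain = 20 log₁₀(8.7681e-05) ≈ -81.14 dB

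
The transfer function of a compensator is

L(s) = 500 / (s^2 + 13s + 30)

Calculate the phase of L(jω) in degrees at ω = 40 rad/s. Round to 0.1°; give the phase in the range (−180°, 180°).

-161.7°

Substitute s = j40:
Numerator: 500 = 500 + j0
Denominator: (j40)^2 + 13(j40) + 30 = -1570 + j520
|N| = √(500² + 0²) ≈ 500, ∠N ≈ 0.00°
|D| = √(1570² + 520²) ≈ 1653.9, ∠D ≈ 161.67°
∠L = 0.00° − 161.67° = -161.67°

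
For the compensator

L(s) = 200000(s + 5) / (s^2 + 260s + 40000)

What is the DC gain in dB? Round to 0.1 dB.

28.0 dB

L(0) = 200000·5 / 40000 = 25
20 log₁₀(25) ≈ 27.96 dB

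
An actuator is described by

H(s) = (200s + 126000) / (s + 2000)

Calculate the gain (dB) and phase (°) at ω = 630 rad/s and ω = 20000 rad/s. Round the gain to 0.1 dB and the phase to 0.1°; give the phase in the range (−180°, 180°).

Substitute s = j630:
Numerator: 200(j630) + 126000 = 126000 + j126000
Denominator: (j630) + 2000 = 2000 + j630
|N| = √(126000² + 126000²) ≈ 1.7819e+05, ∠N ≈ 45.00°
|D| = √(2000² + 630²) ≈ 2096.9, ∠D ≈ 17.48°
|H| = 1.7819e+05 / 2096.9 ≈ 84.978
Gain = 20 log₁₀(84.978) ≈ 38.59 dB
∠H = 45.00° − 17.48° = 27.52°

Substitute s = j20000:
Numerator: 200(j20000) + 126000 = 126000 + j4000000
Denominator: (j20000) + 2000 = 2000 + j20000
|N| = √(126000² + 4000000²) ≈ 4.002e+06, ∠N ≈ 88.20°
|D| = √(2000² + 20000²) ≈ 20100, ∠D ≈ 84.29°
|H| = 4.002e+06 / 20100 ≈ 199.1
Gain = 20 log₁₀(199.1) ≈ 45.98 dB
∠H = 88.20° − 84.29° = 3.91°

ω = 630: 38.6 dB, 27.5°; ω = 20000: 46.0 dB, 3.9°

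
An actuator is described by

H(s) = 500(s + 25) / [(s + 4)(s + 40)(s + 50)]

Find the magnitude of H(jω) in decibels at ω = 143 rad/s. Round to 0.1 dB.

-32.9 dB

At s = jω = j143:
zero (s+25): 25 + j143 → |·| = √(25²+143²) = √21074 ≈ 145.17, ∠ = arctan(143/25) ≈ 80.08°
pole (s+4): 4 + j143 → |·| = √(4²+143²) = √20465 ≈ 143.06, ∠ = arctan(143/4) ≈ 88.40°
pole (s+40): 40 + j143 → |·| = √(40²+143²) = √22049 ≈ 148.49, ∠ = arctan(143/40) ≈ 74.37°
pole (s+50): 50 + j143 → |·| = √(50²+143²) = √22949 ≈ 151.49, ∠ = arctan(143/50) ≈ 70.73°
|H| = 500 · 145.17 / 3.2181e+06 ≈ 0.022555
Gain = 20 log₁₀(0.022555) ≈ -32.94 dB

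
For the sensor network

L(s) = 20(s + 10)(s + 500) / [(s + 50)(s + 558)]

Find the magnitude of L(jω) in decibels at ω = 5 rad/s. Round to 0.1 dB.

12.0 dB

At s = jω = j5:
zero (s+10): 10 + j5 → |·| = √(10²+5²) = √125 ≈ 11.18, ∠ = arctan(5/10) ≈ 26.57°
zero (s+500): 500 + j5 → |·| = √(500²+5²) = √250025 ≈ 500.02, ∠ = arctan(5/500) ≈ 0.57°
pole (s+50): 50 + j5 → |·| = √(50²+5²) = √2525 ≈ 50.249, ∠ = arctan(5/50) ≈ 5.71°
pole (s+558): 558 + j5 → |·| = √(558²+5²) = √311389 ≈ 558.02, ∠ = arctan(5/558) ≈ 0.51°
|L| = 20 · 5590.2 / 28040 ≈ 3.9873
Gain = 20 log₁₀(3.9873) ≈ 12.01 dB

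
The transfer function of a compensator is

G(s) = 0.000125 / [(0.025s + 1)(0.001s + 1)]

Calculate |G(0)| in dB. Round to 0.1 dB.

-78.1 dB

G(0) = 0.000125 · 1 / 1 = 0.000125
20 log₁₀(0.000125) ≈ -78.06 dB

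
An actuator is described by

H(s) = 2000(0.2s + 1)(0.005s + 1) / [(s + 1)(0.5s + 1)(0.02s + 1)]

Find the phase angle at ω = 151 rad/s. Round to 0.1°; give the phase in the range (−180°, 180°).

At ω = 151 rad/s:
zero (1 + j151·0.2) = 1 + j30.2 → |·| ≈ 30.217, ∠ ≈ 88.10°
zero (1 + j151·0.005) = 1 + j0.755 → |·| ≈ 1.253, ∠ ≈ 37.05°
pole (1 + j151·1) = 1 + j151 → |·| ≈ 151, ∠ ≈ 89.62°
pole (1 + j151·0.5) = 1 + j75.5 → |·| ≈ 75.507, ∠ ≈ 89.24°
pole (1 + j151·0.02) = 1 + j3.02 → |·| ≈ 3.1813, ∠ ≈ 71.68°
∠H = (88.10° + 37.05°) − (89.62° + 89.24° + 71.68°) = -125.39°

-125.4°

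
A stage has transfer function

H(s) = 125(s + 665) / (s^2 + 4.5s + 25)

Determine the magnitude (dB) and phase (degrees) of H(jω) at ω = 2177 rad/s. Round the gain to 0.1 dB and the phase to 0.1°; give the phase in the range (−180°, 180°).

At s = jω = j2177:
zero (s+665): 665 + j2177 → |·| = √(665²+2177²) = √5181554 ≈ 2276.3, ∠ = arctan(2177/665) ≈ 73.01°
quadratic: (j2177)² + 4.5·j2177 + 25 = -4739304 + j9796.5 → |·| ≈ 4.7393e+06, ∠ ≈ 179.88°
|H| = 125 · 2276.3 / 4.7393e+06 ≈ 0.060038
Gain = 20 log₁₀(0.060038) ≈ -24.43 dB
∠H = 73.01° − 179.88° = -106.87°

-24.4 dB, -106.9°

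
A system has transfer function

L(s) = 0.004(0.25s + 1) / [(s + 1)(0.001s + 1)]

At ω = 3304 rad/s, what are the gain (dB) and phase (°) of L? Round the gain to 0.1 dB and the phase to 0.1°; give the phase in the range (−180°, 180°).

-70.8 dB, -73.2°

At ω = 3304 rad/s:
zero (1 + j3304·0.25) = 1 + j826 → |·| ≈ 826, ∠ ≈ 89.93°
pole (1 + j3304·1) = 1 + j3304 → |·| ≈ 3304, ∠ ≈ 89.98°
pole (1 + j3304·0.001) = 1 + j3.304 → |·| ≈ 3.452, ∠ ≈ 73.16°
|L| = 0.004 · 826 / (3304 · 3.452) ≈ 0.00028969
Gain = 20 log₁₀(0.00028969) ≈ -70.76 dB
∠L = (89.93°) − (89.98° + 73.16°) = -73.21°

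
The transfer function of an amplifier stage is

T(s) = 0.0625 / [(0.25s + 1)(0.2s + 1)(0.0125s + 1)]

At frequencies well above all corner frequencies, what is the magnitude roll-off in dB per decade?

-60 dB/decade

Each pole contributes −20 dB/decade at high frequency; each zero contributes +20 dB/decade.
Net: 0 zero(s) − 3 pole(s) → -60 dB/decade.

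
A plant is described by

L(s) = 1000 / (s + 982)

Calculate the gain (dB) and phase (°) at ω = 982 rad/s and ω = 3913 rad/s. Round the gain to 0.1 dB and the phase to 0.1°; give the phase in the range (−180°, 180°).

At s = jω = j982:
pole (s+982): 982 + j982 → |·| = √(982²+982²) = √1928648 ≈ 1388.8, ∠ = arctan(982/982) ≈ 45.00°
|L| = 1000 / 1388.8 ≈ 0.72005
Gain = 20 log₁₀(0.72005) ≈ -2.85 dB
∠L = 0.00° − 45.00° = -45.00°

At s = jω = j3913:
pole (s+982): 982 + j3913 → |·| = √(982²+3913²) = √16275893 ≈ 4034.3, ∠ = arctan(3913/982) ≈ 75.91°
|L| = 1000 / 4034.3 ≈ 0.24787
Gain = 20 log₁₀(0.24787) ≈ -12.12 dB
∠L = 0.00° − 75.91° = -75.91°

ω = 982: -2.9 dB, -45.0°; ω = 3913: -12.1 dB, -75.9°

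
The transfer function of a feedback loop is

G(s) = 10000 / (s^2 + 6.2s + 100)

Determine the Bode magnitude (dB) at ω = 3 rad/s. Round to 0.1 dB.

At s = jω = j3:
quadratic: (j3)² + 6.2·j3 + 100 = 91 + j18.6 → |·| ≈ 92.881, ∠ ≈ 11.55°
|G| = 10000 / 92.881 ≈ 107.66
Gain = 20 log₁₀(107.66) ≈ 40.64 dB

40.6 dB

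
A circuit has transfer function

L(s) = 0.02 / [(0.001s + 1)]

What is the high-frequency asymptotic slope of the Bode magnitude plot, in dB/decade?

Each pole contributes −20 dB/decade at high frequency; each zero contributes +20 dB/decade.
Net: 0 zero(s) − 1 pole(s) → -20 dB/decade.

-20 dB/decade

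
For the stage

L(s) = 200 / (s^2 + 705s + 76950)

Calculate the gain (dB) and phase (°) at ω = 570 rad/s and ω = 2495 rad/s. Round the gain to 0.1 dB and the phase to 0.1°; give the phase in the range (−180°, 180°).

Substitute s = j570:
Numerator: 200 = 200 + j0
Denominator: (j570)^2 + 705(j570) + 76950 = -247950 + j401850
|N| = √(200² + 0²) ≈ 200, ∠N ≈ 0.00°
|D| = √(247950² + 401850²) ≈ 4.7219e+05, ∠D ≈ 121.68°
|L| = 200 / 4.7219e+05 ≈ 0.00042356
Gain = 20 log₁₀(0.00042356) ≈ -67.46 dB
∠L = 0.00° − 121.68° = -121.68°

Substitute s = j2495:
Numerator: 200 = 200 + j0
Denominator: (j2495)^2 + 705(j2495) + 76950 = -6148075 + j1758975
|N| = √(200² + 0²) ≈ 200, ∠N ≈ 0.00°
|D| = √(6148075² + 1758975²) ≈ 6.3947e+06, ∠D ≈ 164.03°
|L| = 200 / 6.3947e+06 ≈ 3.1276e-05
Gain = 20 log₁₀(3.1276e-05) ≈ -90.10 dB
∠L = 0.00° − 164.03° = -164.03°

ω = 570: -67.5 dB, -121.7°; ω = 2495: -90.1 dB, -164.0°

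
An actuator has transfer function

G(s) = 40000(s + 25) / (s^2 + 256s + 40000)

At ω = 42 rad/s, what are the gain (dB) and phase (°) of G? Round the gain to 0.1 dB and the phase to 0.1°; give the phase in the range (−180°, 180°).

At s = jω = j42:
zero (s+25): 25 + j42 → |·| = √(25²+42²) = √2389 ≈ 48.877, ∠ = arctan(42/25) ≈ 59.24°
quadratic: (j42)² + 256·j42 + 40000 = 38236 + j10752 → |·| ≈ 39719, ∠ ≈ 15.71°
|G| = 40000 · 48.877 / 39719 ≈ 49.223
Gain = 20 log₁₀(49.223) ≈ 33.84 dB
∠G = 59.24° − 15.71° = 43.53°

33.8 dB, 43.5°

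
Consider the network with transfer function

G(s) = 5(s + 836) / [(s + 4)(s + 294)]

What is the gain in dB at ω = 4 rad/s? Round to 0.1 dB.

At s = jω = j4:
zero (s+836): 836 + j4 → |·| = √(836²+4²) = √698912 ≈ 836.01, ∠ = arctan(4/836) ≈ 0.27°
pole (s+4): 4 + j4 → |·| = √(4²+4²) = √32 ≈ 5.6569, ∠ = arctan(4/4) ≈ 45.00°
pole (s+294): 294 + j4 → |·| = √(294²+4²) = √86452 ≈ 294.03, ∠ = arctan(4/294) ≈ 0.78°
|G| = 5 · 836.01 / 1663.3 ≈ 2.5131
Gain = 20 log₁₀(2.5131) ≈ 8.00 dB

8.0 dB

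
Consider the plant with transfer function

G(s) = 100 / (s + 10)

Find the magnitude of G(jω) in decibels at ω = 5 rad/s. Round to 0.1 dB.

19.0 dB

Substitute s = j5:
Numerator: 100 = 100 + j0
Denominator: (j5) + 10 = 10 + j5
|N| = √(100² + 0²) ≈ 100, ∠N ≈ 0.00°
|D| = √(10² + 5²) ≈ 11.18, ∠D ≈ 26.57°
|G| = 100 / 11.18 ≈ 8.9445
Gain = 20 log₁₀(8.9445) ≈ 19.03 dB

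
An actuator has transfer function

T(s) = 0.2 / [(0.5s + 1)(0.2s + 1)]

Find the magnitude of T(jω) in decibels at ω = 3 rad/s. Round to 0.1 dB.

At ω = 3 rad/s:
pole (1 + j3·0.5) = 1 + j1.5 → |·| ≈ 1.8028, ∠ ≈ 56.31°
pole (1 + j3·0.2) = 1 + j0.6 → |·| ≈ 1.1662, ∠ ≈ 30.96°
|T| = 0.2 · 1 / (1.8028 · 1.1662) ≈ 0.095128
Gain = 20 log₁₀(0.095128) ≈ -20.43 dB

-20.4 dB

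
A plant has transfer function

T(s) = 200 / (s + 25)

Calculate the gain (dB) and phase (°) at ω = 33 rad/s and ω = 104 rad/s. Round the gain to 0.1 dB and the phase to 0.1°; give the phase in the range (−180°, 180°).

Substitute s = j33:
Numerator: 200 = 200 + j0
Denominator: (j33) + 25 = 25 + j33
|N| = √(200² + 0²) ≈ 200, ∠N ≈ 0.00°
|D| = √(25² + 33²) ≈ 41.4, ∠D ≈ 52.85°
|T| = 200 / 41.4 ≈ 4.8309
Gain = 20 log₁₀(4.8309) ≈ 13.68 dB
∠T = 0.00° − 52.85° = -52.85°

Substitute s = j104:
Numerator: 200 = 200 + j0
Denominator: (j104) + 25 = 25 + j104
|N| = √(200² + 0²) ≈ 200, ∠N ≈ 0.00°
|D| = √(25² + 104²) ≈ 106.96, ∠D ≈ 76.48°
|T| = 200 / 106.96 ≈ 1.8699
Gain = 20 log₁₀(1.8699) ≈ 5.44 dB
∠T = 0.00° − 76.48° = -76.48°

ω = 33: 13.7 dB, -52.9°; ω = 104: 5.4 dB, -76.5°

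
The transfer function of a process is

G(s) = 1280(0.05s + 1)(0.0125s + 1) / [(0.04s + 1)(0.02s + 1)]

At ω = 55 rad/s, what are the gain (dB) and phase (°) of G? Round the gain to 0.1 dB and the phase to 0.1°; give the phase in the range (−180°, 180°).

At ω = 55 rad/s:
zero (1 + j55·0.05) = 1 + j2.75 → |·| ≈ 2.9262, ∠ ≈ 70.02°
zero (1 + j55·0.0125) = 1 + j0.6875 → |·| ≈ 1.2135, ∠ ≈ 34.51°
pole (1 + j55·0.04) = 1 + j2.2 → |·| ≈ 2.4166, ∠ ≈ 65.56°
pole (1 + j55·0.02) = 1 + j1.1 → |·| ≈ 1.4866, ∠ ≈ 47.73°
|G| = 1280 · 2.9262 · 1.2135 / (2.4166 · 1.4866) ≈ 1265.2
Gain = 20 log₁₀(1265.2) ≈ 62.04 dB
∠G = (70.02° + 34.51°) − (65.56° + 47.73°) = -8.76°

62.0 dB, -8.8°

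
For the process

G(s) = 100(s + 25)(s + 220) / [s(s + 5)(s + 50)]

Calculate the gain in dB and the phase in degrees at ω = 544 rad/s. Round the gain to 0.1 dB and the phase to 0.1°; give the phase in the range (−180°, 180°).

At s = jω = j544:
zero (s+25): 25 + j544 → |·| = √(25²+544²) = √296561 ≈ 544.57, ∠ = arctan(544/25) ≈ 87.37°
zero (s+220): 220 + j544 → |·| = √(220²+544²) = √344336 ≈ 586.8, ∠ = arctan(544/220) ≈ 67.98°
pole (s+5): 5 + j544 → |·| = √(5²+544²) = √295961 ≈ 544.02, ∠ = arctan(544/5) ≈ 89.47°
pole (s+50): 50 + j544 → |·| = √(50²+544²) = √298436 ≈ 546.29, ∠ = arctan(544/50) ≈ 84.75°
pole at origin: |s| = 544, ∠ = 90.00° (in denominator)
|G| = 100 · 3.1955e+05 / 1.6167e+08 ≈ 0.19766
Gain = 20 log₁₀(0.19766) ≈ -14.08 dB
∠G = 155.35° − 264.22° = -108.87°

-14.1 dB, -108.9°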